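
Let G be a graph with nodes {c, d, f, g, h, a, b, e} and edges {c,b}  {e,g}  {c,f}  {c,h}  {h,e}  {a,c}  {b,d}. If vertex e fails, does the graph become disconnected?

Yes

Deleting e raises the number of components from 1 to 2, so e is a cut vertex.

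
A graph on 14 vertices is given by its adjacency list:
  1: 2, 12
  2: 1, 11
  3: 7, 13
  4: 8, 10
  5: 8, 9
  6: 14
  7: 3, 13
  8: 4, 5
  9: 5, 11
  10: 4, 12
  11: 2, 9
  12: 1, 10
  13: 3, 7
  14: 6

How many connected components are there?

3

Starting from 6 we can reach 6, 14. That is one component of size 2.
Starting from 3 we can reach 3, 7, 13. That is one component of size 3.
Starting from 1 we can reach 1, 2, 4, 5, 8, 9, 10, 11, 12. That is one component of size 9.
Total: 3 components.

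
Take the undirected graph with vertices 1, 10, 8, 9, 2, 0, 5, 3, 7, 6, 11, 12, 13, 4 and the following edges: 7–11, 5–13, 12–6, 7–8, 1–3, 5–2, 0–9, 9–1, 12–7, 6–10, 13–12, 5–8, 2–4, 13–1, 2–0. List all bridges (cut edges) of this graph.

1-3, 10-6, 11-7, 12-6, 2-4

The edges on the cycle 5-2-0-9-1-13-5 are not bridges since each lies on that cycle.
But removing 4–2 disconnects 4 from 2; removing 12–6 disconnects 12 from 6; removing 3–1 disconnects 3 from 1; removing 11–7 disconnects 11 from 7 — these are bridges.
In total 5 edges are bridges.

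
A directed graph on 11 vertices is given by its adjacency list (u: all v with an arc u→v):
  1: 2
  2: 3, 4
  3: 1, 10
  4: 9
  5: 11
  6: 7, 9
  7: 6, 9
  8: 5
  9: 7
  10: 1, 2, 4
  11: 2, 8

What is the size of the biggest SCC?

4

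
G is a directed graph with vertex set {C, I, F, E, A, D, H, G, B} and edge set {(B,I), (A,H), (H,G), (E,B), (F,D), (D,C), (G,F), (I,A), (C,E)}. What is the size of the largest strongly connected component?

9

{A, B, C, D, E, F, G, H, I} are all mutually reachable — one SCC of size 9.
The largest has 9 vertices.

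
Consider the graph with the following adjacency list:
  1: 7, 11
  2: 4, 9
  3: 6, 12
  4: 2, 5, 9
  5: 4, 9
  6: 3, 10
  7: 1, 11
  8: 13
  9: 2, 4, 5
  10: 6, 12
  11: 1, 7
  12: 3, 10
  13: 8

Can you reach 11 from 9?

No

The component containing 9 is {2, 4, 5, 9}, and 11 is not in it.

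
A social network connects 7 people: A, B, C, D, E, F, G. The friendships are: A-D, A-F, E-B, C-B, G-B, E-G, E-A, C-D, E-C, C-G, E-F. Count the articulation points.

0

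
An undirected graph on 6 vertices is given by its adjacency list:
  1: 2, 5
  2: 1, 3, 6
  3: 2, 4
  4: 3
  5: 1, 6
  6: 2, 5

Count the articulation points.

Removing 2 increases the component count from 1 to 2, so 2 is a cut vertex.
Removing 3 increases the component count from 1 to 2, so 3 is a cut vertex.
By contrast removing 4 leaves 1 component; it is not a cut vertex. No other vertex is a cut vertex either.

2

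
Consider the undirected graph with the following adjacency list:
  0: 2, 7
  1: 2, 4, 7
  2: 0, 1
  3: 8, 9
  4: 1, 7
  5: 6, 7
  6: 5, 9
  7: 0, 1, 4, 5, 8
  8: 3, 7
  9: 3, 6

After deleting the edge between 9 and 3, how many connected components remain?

1

9 and 3 are still connected via 9-6-5-7-8-3, so the component count stays at 1.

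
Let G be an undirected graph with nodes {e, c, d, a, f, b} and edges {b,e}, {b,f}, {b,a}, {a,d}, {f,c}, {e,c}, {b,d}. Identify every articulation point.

b

Removing b increases the component count from 1 to 2, so b is a cut vertex.
By contrast removing c leaves 1 component; it is not a cut vertex. No other vertex is a cut vertex either.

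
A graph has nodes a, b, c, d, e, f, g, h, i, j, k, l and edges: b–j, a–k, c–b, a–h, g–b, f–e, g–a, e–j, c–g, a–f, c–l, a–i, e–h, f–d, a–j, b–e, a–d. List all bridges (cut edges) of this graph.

a-i, a-k, c-l

The edges on the cycle a-f-d-a are not bridges since each lies on that cycle.
But removing l–c disconnects l from c; removing a–i disconnects a from i; removing a–k disconnects a from k — these are bridges.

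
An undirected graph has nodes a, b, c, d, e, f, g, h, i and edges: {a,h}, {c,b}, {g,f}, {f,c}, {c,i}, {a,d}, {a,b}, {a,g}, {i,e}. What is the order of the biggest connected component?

9

Starting from a we can reach a, b, c, d, e, f, g, h, i. That is one component of size 9.
The largest has 9 vertices.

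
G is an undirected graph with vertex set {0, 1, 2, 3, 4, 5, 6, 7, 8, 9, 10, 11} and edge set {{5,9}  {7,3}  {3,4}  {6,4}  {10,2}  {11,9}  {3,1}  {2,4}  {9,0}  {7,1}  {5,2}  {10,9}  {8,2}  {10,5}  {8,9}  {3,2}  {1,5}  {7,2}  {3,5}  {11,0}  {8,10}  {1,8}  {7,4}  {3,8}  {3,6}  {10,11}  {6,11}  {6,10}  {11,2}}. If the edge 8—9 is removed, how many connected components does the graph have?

1

8 and 9 are still connected via 8-10-9, so the component count stays at 1.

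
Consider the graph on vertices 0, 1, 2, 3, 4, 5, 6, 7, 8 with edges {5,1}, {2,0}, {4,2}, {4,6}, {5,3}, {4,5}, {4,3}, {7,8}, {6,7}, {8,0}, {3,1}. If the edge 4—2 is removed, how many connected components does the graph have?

1

4 and 2 are still connected via 4-6-7-8-0-2, so the component count stays at 1.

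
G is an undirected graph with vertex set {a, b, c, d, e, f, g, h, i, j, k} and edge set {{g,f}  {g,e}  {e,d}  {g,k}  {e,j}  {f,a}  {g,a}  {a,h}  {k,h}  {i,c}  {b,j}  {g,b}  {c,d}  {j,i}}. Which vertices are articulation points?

g

Removing g increases the component count from 1 to 2, so g is a cut vertex.
By contrast removing e leaves 1 component; it is not a cut vertex. No other vertex is a cut vertex either.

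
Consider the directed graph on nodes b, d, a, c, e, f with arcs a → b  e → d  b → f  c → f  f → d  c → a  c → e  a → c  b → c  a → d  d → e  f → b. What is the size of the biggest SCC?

4

{a, b, c, f} are all mutually reachable — one SCC of size 4.
{d, e} are all mutually reachable — one SCC of size 2.
The largest has 4 vertices.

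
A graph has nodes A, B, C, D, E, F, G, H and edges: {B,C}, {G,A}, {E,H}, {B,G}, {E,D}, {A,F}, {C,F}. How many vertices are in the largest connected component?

5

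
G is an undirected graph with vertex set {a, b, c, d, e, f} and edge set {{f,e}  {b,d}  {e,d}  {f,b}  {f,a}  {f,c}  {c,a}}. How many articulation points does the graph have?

1

Removing f increases the component count from 1 to 2, so f is a cut vertex.
By contrast removing d leaves 1 component; it is not a cut vertex. No other vertex is a cut vertex either.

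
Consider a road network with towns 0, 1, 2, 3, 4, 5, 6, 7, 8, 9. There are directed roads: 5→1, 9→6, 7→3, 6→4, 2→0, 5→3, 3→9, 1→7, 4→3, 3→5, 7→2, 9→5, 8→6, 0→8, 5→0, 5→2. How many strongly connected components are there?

{0, 1, 2, 3, 4, 5, 6, 7, 8, 9} are all mutually reachable — one SCC of size 10.
That gives 1 strongly connected component.

1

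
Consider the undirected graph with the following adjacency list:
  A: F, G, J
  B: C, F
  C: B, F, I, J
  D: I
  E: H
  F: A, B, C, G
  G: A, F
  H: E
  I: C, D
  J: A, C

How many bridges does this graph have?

The edges on the cycle C-J-A-F-B-C are not bridges since each lies on that cycle.
But removing I-D disconnects I from D; removing I-C disconnects I from C; removing E-H disconnects E from H — these are bridges.
That makes 3 bridges.

3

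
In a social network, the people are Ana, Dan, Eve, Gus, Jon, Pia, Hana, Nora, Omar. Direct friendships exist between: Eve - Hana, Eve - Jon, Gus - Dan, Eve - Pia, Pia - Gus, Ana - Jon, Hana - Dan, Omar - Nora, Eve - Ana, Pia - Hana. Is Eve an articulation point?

Yes

Deleting Eve raises the number of components from 2 to 3, so Eve is a cut vertex.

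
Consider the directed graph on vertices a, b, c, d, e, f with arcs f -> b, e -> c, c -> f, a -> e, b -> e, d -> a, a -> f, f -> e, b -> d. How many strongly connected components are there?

{a, b, c, d, e, f} are all mutually reachable — one SCC of size 6.
That gives 1 strongly connected component.

1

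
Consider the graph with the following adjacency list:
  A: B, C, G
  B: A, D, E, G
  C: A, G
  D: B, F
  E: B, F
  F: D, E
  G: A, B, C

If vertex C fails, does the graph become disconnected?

Deleting C leaves 1 component (was 1) (its neighbors A, G remain connected to each other), so C is not a cut vertex.

No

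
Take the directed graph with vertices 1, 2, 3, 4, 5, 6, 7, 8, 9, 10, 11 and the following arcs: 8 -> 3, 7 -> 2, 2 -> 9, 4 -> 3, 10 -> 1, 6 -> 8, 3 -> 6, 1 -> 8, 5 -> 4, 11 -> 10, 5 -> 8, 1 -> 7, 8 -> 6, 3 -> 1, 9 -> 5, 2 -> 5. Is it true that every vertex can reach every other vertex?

No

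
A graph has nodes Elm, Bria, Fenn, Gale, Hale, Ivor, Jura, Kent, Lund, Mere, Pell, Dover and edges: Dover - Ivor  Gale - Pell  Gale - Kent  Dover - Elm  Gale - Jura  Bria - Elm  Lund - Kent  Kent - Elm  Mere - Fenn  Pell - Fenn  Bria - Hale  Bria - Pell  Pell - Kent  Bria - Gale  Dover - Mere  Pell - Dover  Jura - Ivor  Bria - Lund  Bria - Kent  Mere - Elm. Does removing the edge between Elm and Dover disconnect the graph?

After removing Elm - Dover, the path Elm-Mere-Dover still connects them, so the edge is not a bridge.

No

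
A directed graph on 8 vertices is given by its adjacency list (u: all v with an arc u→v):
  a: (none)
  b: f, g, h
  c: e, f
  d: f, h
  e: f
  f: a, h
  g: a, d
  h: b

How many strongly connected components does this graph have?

4

{b, d, f, g, h} are all mutually reachable — one SCC of size 5.
{c} is an SCC by itself.
{e} is an SCC by itself.
{a} is an SCC by itself.
That gives 4 strongly connected components.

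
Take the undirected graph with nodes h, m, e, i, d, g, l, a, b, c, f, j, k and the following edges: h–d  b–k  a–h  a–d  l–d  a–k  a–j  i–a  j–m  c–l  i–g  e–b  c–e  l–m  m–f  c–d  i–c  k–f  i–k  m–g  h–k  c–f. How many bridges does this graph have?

The edges on the cycle i-c-l-d-h-a-i are not bridges since each lies on that cycle.
Every edge lies on some cycle, so there are no bridges.

0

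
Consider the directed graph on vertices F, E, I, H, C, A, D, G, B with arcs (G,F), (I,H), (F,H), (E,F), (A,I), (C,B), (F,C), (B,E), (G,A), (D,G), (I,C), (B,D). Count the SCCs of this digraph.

{A, B, C, D, E, F, G, I} are all mutually reachable — one SCC of size 8.
{H} is an SCC by itself.
That gives 2 strongly connected components.

2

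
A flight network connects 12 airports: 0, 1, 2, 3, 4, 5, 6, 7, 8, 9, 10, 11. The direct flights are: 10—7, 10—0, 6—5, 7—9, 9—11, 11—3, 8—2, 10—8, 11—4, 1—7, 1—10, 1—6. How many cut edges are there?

The edges on the cycle 1-10-7-1 are not bridges since each lies on that cycle.
But removing 10—8 disconnects 10 from 8; removing 10—0 disconnects 10 from 0; removing 7—9 disconnects 7 from 9; removing 6—5 disconnects 6 from 5 — these are bridges.
In total 9 edges are bridges.

9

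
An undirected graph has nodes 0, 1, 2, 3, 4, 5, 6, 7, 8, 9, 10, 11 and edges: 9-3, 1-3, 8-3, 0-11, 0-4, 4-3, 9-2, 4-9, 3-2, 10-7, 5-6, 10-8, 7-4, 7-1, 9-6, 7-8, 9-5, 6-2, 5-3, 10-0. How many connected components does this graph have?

Starting from 0 we can reach 0, 1, 2, 3, 4, 5, 6, 7, 8, 9, 10, 11. That is one component of size 12.
Total: 1 component.

1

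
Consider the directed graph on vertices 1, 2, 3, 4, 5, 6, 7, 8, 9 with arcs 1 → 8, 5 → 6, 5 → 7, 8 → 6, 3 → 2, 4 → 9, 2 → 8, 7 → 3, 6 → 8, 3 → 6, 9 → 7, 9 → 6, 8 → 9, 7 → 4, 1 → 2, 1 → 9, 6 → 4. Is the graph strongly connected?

No

There is no directed path from 6 to 5, so the graph is not strongly connected.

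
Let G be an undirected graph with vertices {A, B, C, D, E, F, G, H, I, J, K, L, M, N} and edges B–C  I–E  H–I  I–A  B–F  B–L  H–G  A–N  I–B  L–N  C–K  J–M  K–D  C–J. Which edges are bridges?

The edges on the cycle I-B-L-N-A-I are not bridges since each lies on that cycle.
But removing H–I disconnects H from I; removing C–K disconnects C from K; removing G–H disconnects G from H; removing M–J disconnects M from J — these are bridges.
In total 9 edges are bridges.

B-C, B-F, C-J, C-K, D-K, E-I, G-H, H-I, J-M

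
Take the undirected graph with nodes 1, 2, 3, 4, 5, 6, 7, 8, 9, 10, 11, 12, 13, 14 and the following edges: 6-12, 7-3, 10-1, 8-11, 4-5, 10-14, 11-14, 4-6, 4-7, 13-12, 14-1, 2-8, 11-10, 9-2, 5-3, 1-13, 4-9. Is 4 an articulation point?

Deleting 4 raises the number of components from 1 to 2, so 4 is a cut vertex.

Yes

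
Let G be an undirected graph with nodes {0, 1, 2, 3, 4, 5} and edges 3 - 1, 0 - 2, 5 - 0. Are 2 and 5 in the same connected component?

Yes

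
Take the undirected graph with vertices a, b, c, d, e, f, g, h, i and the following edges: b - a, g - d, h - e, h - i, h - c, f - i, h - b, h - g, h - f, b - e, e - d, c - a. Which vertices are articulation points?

h

Removing h increases the component count from 1 to 2, so h is a cut vertex.
By contrast removing g leaves 1 component; it is not a cut vertex. No other vertex is a cut vertex either.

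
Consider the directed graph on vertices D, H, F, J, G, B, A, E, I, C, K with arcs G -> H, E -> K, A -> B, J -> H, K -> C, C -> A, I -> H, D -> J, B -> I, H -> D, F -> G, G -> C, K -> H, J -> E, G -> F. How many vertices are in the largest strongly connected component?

{A, B, C, D, E, H, I, J, K} are all mutually reachable — one SCC of size 9.
{F, G} are all mutually reachable — one SCC of size 2.
The largest has 9 vertices.

9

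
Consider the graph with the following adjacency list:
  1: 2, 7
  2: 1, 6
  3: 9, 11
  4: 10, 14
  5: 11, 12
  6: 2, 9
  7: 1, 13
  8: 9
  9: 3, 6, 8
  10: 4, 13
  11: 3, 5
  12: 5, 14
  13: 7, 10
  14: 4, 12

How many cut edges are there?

1

The edges on the cycle 1-2-6-9-3-11-5-12-14-4-10-13-7-1 are not bridges since each lies on that cycle.
But removing 9-8 disconnects 9 from 8 — this is a bridge.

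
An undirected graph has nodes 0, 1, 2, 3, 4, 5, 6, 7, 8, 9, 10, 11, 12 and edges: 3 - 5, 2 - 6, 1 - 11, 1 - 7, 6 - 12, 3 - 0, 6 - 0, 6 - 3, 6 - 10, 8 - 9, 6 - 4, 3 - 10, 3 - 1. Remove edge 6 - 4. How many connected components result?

Before removal there are 2 components.
6 - 4 is a bridge — removing it separates 6's side from 4's side.
After removal: 3 components.

3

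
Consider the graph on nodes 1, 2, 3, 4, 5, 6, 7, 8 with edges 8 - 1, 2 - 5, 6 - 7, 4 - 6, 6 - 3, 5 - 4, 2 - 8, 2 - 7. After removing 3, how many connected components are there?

With 3 gone, the remaining components are: {1, 2, 4, 5, 6, 7, 8}.
That is 1 component.

1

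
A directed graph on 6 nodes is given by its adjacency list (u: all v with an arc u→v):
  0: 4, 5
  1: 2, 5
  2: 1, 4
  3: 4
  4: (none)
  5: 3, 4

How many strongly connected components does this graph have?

5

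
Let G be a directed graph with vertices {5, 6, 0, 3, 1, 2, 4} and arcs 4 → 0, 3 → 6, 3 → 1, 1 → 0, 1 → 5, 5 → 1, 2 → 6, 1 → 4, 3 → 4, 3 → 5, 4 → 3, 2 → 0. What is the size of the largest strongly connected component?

{1, 3, 4, 5} are all mutually reachable — one SCC of size 4.
{2} is an SCC by itself.
{0} is an SCC by itself.
{6} is an SCC by itself.
The largest has 4 vertices.

4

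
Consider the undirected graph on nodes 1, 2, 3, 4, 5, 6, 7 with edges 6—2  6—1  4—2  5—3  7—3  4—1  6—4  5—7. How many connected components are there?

2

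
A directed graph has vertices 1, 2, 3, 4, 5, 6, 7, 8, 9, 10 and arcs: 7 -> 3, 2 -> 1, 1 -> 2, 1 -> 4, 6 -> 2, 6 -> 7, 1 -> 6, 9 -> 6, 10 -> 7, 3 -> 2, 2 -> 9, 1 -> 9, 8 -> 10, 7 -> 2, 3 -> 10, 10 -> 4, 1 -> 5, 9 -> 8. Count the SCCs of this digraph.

3

{1, 2, 3, 6, 7, 8, 9, 10} are all mutually reachable — one SCC of size 8.
{4} is an SCC by itself.
{5} is an SCC by itself.
That gives 3 strongly connected components.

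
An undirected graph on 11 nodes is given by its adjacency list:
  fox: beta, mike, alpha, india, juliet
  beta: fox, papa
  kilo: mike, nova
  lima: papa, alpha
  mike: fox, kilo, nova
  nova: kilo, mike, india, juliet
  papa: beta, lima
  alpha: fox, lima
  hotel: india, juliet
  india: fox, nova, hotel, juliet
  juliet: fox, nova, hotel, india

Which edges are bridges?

none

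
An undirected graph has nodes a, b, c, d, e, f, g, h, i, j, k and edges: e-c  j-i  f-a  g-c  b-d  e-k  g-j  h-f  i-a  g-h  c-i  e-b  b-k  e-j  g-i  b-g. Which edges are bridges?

b-d

The edges on the cycle g-h-f-a-i-j-g are not bridges since each lies on that cycle.
But removing b-d disconnects b from d — this is a bridge.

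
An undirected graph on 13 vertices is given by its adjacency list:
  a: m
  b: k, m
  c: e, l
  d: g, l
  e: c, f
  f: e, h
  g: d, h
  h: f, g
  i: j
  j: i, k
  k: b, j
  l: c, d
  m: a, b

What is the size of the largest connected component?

7

Starting from a we can reach a, b, i, j, k, m. That is one component of size 6.
Starting from c we can reach c, d, e, f, g, h, l. That is one component of size 7.
The largest has 7 vertices.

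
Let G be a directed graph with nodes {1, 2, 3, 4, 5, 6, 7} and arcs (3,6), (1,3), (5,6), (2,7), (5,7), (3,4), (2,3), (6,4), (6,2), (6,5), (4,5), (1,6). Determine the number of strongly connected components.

{2, 3, 4, 5, 6} are all mutually reachable — one SCC of size 5.
{1} is an SCC by itself.
{7} is an SCC by itself.
That gives 3 strongly connected components.

3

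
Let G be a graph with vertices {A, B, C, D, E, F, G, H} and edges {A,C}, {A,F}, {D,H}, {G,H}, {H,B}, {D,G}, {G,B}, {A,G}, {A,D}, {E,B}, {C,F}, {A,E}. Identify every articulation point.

A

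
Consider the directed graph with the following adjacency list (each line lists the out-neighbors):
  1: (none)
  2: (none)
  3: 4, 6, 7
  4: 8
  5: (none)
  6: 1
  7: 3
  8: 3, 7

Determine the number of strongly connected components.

{3, 4, 7, 8} are all mutually reachable — one SCC of size 4.
{1} is an SCC by itself.
{5} is an SCC by itself.
{2} is an SCC by itself.
{6} is an SCC by itself.
That gives 5 strongly connected components.

5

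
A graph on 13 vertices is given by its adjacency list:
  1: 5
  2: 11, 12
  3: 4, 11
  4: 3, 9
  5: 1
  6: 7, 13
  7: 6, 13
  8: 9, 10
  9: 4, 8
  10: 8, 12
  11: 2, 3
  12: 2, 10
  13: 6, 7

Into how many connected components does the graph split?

Starting from 1 we can reach 1, 5. That is one component of size 2.
Starting from 6 we can reach 6, 7, 13. That is one component of size 3.
Starting from 2 we can reach 2, 3, 4, 8, 9, 10, 11, 12. That is one component of size 8.
Total: 3 components.

3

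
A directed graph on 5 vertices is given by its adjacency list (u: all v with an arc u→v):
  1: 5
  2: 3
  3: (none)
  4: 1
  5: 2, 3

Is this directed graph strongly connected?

No

There is no directed path from 5 to 1, so the graph is not strongly connected.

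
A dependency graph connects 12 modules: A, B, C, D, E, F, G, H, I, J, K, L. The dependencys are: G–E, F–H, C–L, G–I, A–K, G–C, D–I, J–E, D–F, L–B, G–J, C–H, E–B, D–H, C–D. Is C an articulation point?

No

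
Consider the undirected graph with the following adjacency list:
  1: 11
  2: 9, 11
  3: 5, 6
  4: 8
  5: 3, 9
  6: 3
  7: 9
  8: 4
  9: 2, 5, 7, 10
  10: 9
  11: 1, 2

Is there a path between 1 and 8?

The component containing 1 is {1, 2, 3, 5, 6, 7, 9, 10, 11}, and 8 is not in it.

No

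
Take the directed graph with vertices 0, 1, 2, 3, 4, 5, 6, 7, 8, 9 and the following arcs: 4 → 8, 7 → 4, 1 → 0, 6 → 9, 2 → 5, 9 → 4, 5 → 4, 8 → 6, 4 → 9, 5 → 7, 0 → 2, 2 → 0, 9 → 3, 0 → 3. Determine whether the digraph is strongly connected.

No

There is no directed path from 2 to 1, so the graph is not strongly connected.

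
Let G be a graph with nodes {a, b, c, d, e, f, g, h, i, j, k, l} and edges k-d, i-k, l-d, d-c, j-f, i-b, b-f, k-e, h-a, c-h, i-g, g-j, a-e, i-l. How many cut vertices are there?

1

Removing i increases the component count from 1 to 2, so i is a cut vertex.
By contrast removing l leaves 1 component; it is not a cut vertex. No other vertex is a cut vertex either.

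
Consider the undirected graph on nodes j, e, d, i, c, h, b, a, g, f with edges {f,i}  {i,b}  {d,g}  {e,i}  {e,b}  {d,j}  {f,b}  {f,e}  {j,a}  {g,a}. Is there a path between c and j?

The component containing c is {c}, and j is not in it.

No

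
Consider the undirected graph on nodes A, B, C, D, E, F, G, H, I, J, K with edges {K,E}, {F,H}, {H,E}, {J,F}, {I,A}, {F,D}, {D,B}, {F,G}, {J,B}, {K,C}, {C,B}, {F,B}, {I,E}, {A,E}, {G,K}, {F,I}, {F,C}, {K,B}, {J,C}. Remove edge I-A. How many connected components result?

1

I and A are still connected via I-E-A, so the component count stays at 1.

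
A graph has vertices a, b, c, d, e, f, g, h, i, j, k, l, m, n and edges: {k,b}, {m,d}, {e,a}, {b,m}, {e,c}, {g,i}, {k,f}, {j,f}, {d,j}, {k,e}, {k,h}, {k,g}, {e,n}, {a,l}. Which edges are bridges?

a-e, a-l, c-e, e-k, e-n, g-i, g-k, h-k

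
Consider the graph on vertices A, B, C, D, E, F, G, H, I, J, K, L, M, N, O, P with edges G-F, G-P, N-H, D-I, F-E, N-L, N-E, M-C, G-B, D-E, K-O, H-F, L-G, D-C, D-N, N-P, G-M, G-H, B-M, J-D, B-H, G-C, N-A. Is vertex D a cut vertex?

Deleting D raises the number of components from 2 to 4, so D is a cut vertex.

Yes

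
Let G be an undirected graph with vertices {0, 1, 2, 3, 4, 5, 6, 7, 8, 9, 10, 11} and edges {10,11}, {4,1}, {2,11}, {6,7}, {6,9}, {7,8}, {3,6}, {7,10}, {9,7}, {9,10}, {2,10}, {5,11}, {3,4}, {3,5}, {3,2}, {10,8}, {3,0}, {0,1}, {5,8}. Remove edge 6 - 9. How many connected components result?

6 and 9 are still connected via 6-7-9, so the component count stays at 1.

1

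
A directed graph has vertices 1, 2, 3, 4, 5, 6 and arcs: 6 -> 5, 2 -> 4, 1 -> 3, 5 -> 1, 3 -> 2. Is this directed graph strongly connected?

There is no directed path from 2 to 1, so the graph is not strongly connected.

No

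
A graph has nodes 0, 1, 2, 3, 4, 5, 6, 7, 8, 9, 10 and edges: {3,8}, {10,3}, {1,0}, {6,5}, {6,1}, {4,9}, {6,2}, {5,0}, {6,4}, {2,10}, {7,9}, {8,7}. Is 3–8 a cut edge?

No

After removing 3–8, the path 3-10-2-6-4-9-7-8 still connects them, so the edge is not a bridge.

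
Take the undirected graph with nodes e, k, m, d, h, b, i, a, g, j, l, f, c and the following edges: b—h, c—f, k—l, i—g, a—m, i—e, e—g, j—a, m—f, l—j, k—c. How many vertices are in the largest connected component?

d is isolated — a component by itself.
Starting from b we can reach b, h. That is one component of size 2.
Starting from e we can reach e, g, i. That is one component of size 3.
Starting from a we can reach a, c, f, j, k, l, m. That is one component of size 7.
The largest has 7 vertices.

7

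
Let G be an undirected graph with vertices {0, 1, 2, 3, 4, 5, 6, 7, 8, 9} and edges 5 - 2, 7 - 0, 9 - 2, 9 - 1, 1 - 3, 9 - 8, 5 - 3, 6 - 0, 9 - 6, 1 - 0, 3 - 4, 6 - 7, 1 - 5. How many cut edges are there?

2

The edges on the cycle 1-5-3-1 are not bridges since each lies on that cycle.
But removing 8 - 9 disconnects 8 from 9; removing 3 - 4 disconnects 3 from 4 — these are bridges.
That makes 2 bridges.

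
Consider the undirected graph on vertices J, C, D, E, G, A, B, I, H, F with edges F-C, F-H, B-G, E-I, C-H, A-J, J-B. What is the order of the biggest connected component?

4

D is isolated — a component by itself.
Starting from E we can reach E, I. That is one component of size 2.
Starting from C we can reach C, F, H. That is one component of size 3.
Starting from A we can reach A, B, G, J. That is one component of size 4.
The largest has 4 vertices.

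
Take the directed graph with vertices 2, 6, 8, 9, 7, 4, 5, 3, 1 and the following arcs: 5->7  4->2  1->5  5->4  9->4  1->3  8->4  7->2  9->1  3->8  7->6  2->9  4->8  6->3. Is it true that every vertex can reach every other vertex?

From 5 we can reach every vertex (1, 2, 3, 4, 5, 6, 7, 8, 9), and every vertex can reach 5 (1, 2, 3, 4, 5, 6, 7, 8, 9). So the whole graph is one strongly connected component.

Yes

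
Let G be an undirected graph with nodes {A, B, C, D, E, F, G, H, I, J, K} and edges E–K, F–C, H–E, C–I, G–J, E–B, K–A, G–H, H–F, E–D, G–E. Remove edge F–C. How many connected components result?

Before removal there is 1 component.
F–C is a bridge — removing it separates F's side from C's side.
After removal: 2 components.

2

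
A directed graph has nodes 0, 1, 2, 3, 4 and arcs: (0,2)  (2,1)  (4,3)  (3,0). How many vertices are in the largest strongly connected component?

1

{3} is an SCC by itself.
{1} is an SCC by itself.
{4} is an SCC by itself.
{0} is an SCC by itself.
{2} is an SCC by itself.
The largest has 1 vertex.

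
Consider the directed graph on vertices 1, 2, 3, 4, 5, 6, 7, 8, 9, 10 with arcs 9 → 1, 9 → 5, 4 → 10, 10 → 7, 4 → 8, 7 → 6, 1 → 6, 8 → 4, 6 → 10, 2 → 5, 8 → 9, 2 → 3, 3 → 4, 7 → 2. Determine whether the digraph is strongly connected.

There is no directed path from 5 to 8, so the graph is not strongly connected.

No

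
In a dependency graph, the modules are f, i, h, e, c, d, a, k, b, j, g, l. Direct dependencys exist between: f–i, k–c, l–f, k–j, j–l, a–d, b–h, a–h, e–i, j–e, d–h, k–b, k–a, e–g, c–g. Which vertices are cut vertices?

Removing k increases the component count from 1 to 2, so k is a cut vertex.
By contrast removing c leaves 1 component; it is not a cut vertex. No other vertex is a cut vertex either.

k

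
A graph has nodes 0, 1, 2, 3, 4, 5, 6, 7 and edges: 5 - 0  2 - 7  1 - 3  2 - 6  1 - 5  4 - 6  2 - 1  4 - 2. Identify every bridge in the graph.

0-5, 1-2, 1-3, 1-5, 2-7

The edges on the cycle 4-2-6-4 are not bridges since each lies on that cycle.
But removing 2 - 7 disconnects 2 from 7; removing 1 - 3 disconnects 1 from 3; removing 1 - 5 disconnects 1 from 5; removing 2 - 1 disconnects 2 from 1 — these are bridges.
In total 5 edges are bridges.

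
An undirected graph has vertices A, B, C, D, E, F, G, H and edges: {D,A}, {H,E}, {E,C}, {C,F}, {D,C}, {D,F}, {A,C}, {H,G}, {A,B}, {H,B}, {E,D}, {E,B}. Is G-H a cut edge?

Removing G-H leaves no path between G and H: the component count goes from 1 to 2. So it is a bridge.

Yes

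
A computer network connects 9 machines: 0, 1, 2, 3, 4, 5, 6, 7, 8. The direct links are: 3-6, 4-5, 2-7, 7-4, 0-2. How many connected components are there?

8 is isolated — a component by itself.
1 is isolated — a component by itself.
Starting from 3 we can reach 3, 6. That is one component of size 2.
Starting from 0 we can reach 0, 2, 4, 5, 7. That is one component of size 5.
Total: 4 components.

4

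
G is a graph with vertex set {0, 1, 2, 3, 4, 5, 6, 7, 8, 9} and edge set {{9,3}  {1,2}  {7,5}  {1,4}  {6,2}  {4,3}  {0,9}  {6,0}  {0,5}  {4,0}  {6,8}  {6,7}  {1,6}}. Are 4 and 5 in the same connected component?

Yes

From 4 we can reach 0, 1, 2, 3, 4, 5, 6, 7, 8, 9, which includes 5.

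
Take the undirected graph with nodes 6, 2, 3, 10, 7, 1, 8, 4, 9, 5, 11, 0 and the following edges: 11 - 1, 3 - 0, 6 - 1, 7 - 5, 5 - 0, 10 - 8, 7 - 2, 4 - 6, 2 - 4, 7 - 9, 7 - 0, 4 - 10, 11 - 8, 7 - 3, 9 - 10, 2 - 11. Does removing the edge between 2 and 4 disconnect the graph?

After removing 2 - 4, the path 2-11-1-6-4 still connects them, so the edge is not a bridge.

No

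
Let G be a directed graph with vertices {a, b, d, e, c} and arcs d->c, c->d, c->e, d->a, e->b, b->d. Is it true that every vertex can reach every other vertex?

There is no directed path from a to b, so the graph is not strongly connected.

No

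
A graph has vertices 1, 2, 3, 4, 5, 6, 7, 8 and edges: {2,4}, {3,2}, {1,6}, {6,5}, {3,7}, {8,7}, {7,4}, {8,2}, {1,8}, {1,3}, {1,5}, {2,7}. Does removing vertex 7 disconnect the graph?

No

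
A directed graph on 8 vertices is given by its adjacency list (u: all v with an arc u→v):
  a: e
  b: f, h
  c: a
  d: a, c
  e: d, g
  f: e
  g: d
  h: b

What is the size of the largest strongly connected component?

5

{a, c, d, e, g} are all mutually reachable — one SCC of size 5.
{b, h} are all mutually reachable — one SCC of size 2.
{f} is an SCC by itself.
The largest has 5 vertices.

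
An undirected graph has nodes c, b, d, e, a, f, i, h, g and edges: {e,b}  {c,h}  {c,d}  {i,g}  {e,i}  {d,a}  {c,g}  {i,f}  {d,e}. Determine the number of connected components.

1

Starting from a we can reach a, b, c, d, e, f, g, h, i. That is one component of size 9.
Total: 1 component.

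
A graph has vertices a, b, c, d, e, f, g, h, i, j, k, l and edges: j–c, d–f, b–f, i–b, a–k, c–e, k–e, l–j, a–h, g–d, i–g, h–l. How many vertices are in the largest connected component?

7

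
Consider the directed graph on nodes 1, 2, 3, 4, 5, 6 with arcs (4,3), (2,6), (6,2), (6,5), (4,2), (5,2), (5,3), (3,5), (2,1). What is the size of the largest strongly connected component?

4

{2, 3, 5, 6} are all mutually reachable — one SCC of size 4.
{1} is an SCC by itself.
{4} is an SCC by itself.
The largest has 4 vertices.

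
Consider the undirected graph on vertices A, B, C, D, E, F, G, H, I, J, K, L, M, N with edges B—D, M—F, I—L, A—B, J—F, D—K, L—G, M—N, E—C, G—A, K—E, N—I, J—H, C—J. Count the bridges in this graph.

The edges on the cycle M-N-I-L-G-A-B-D-K-E-C-J-F-M are not bridges since each lies on that cycle.
But removing J—H disconnects J from H — this is a bridge.

1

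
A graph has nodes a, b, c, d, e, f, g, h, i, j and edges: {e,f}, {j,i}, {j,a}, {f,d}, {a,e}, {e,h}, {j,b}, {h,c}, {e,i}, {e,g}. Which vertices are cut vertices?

Removing e increases the component count from 1 to 4, so e is a cut vertex.
Removing f increases the component count from 1 to 2, so f is a cut vertex.
Removing h increases the component count from 1 to 2, so h is a cut vertex.
Likewise j is a cut vertex.
By contrast removing i leaves 1 component; it is not a cut vertex. No other vertex is a cut vertex either.

e, f, h, j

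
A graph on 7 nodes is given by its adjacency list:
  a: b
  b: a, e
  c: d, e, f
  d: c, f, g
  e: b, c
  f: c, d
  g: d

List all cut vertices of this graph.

Removing b increases the component count from 1 to 2, so b is a cut vertex.
Removing c increases the component count from 1 to 2, so c is a cut vertex.
Removing d increases the component count from 1 to 2, so d is a cut vertex.
Likewise e is a cut vertex.
By contrast removing g leaves 1 component; it is not a cut vertex. No other vertex is a cut vertex either.

b, c, d, e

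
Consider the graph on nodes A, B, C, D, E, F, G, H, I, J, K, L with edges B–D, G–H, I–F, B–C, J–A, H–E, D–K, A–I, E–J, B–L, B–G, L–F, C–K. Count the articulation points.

1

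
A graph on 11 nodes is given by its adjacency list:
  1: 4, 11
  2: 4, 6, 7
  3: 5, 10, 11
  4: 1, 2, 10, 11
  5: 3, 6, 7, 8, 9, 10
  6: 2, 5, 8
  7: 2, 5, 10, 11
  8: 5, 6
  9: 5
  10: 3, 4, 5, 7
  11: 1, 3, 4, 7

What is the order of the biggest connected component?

11

Starting from 1 we can reach 1, 2, 3, 4, 5, 6, 7, 8, 9, 10, 11. That is one component of size 11.
The largest has 11 vertices.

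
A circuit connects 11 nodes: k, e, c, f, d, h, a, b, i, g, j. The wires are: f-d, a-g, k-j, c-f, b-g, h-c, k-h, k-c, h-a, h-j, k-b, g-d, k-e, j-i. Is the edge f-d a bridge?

After removing f-d, the path f-c-k-b-g-d still connects them, so the edge is not a bridge.

No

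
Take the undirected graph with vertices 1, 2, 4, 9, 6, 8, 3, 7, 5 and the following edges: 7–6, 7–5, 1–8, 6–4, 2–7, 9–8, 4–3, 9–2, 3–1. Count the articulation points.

Removing 7 increases the component count from 1 to 2, so 7 is a cut vertex.
By contrast removing 4 leaves 1 component; it is not a cut vertex. No other vertex is a cut vertex either.

1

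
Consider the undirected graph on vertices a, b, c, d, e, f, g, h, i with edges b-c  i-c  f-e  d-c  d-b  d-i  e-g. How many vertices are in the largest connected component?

h is isolated — a component by itself.
a is isolated — a component by itself.
Starting from e we can reach e, f, g. That is one component of size 3.
Starting from b we can reach b, c, d, i. That is one component of size 4.
The largest has 4 vertices.

4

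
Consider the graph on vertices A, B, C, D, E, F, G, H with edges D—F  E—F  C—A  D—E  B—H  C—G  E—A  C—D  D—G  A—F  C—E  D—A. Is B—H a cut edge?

Removing B—H leaves no path between B and H: the component count goes from 2 to 3. So it is a bridge.

Yes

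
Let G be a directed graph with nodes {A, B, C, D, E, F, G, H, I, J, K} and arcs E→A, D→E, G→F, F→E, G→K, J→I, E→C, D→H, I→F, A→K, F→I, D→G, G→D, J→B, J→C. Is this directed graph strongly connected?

There is no directed path from A to B, so the graph is not strongly connected.

No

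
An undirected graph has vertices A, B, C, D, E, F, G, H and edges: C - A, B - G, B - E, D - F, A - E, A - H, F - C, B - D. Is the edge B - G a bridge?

Yes

Removing B - G leaves no path between B and G: the component count goes from 1 to 2. So it is a bridge.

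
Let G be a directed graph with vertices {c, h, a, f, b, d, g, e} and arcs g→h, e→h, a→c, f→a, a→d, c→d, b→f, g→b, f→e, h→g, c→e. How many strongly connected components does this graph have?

2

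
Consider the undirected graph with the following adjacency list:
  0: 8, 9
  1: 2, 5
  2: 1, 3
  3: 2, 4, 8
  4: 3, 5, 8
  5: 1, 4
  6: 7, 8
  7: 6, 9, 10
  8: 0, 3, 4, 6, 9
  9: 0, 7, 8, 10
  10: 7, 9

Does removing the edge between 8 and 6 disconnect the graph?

After removing 8-6, the path 8-9-7-6 still connects them, so the edge is not a bridge.

No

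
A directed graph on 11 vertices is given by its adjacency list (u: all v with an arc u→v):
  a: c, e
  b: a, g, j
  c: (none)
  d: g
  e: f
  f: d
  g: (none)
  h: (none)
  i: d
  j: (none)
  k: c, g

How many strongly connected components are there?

{e} is an SCC by itself.
{a} is an SCC by itself.
{h} is an SCC by itself.
{b} is an SCC by itself.
{k} is an SCC by itself.
(and 6 more singleton SCCs)
That gives 11 strongly connected components.

11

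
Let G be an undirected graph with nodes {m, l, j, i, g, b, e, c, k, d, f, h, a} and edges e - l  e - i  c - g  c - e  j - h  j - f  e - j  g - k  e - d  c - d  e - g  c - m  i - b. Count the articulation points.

5

Removing c increases the component count from 2 to 3, so c is a cut vertex.
Removing e increases the component count from 2 to 5, so e is a cut vertex.
Removing g increases the component count from 2 to 3, so g is a cut vertex.
Likewise i, j are cut vertices.
By contrast removing b leaves 2 components; it is not a cut vertex. No other vertex is a cut vertex either.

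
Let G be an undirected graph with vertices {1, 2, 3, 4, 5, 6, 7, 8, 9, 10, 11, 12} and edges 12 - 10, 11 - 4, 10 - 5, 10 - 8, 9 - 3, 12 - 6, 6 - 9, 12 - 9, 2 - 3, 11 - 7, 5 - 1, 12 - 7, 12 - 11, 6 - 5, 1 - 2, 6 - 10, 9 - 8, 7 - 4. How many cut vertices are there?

1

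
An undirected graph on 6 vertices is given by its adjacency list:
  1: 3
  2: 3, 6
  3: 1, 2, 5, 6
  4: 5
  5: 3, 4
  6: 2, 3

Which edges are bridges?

1-3, 3-5, 4-5

The edges on the cycle 3-2-6-3 are not bridges since each lies on that cycle.
But removing 5-4 disconnects 5 from 4; removing 3-1 disconnects 3 from 1; removing 3-5 disconnects 3 from 5 — these are bridges.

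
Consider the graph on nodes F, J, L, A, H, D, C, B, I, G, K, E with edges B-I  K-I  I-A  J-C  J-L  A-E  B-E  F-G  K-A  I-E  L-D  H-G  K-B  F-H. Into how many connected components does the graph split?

3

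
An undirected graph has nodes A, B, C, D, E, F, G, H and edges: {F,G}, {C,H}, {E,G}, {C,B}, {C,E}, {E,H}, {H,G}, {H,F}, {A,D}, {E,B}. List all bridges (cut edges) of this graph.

A-D

The edges on the cycle C-E-G-F-H-C are not bridges since each lies on that cycle.
But removing A—D disconnects A from D — this is a bridge.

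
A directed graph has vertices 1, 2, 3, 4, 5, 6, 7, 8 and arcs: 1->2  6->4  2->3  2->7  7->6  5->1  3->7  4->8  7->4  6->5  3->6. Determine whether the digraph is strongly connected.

There is no directed path from 8 to 5, so the graph is not strongly connected.

No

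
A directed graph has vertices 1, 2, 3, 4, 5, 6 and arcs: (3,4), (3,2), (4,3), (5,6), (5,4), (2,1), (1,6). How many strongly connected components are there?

{3, 4} are all mutually reachable — one SCC of size 2.
{6} is an SCC by itself.
{1} is an SCC by itself.
{5} is an SCC by itself.
{2} is an SCC by itself.
That gives 5 strongly connected components.

5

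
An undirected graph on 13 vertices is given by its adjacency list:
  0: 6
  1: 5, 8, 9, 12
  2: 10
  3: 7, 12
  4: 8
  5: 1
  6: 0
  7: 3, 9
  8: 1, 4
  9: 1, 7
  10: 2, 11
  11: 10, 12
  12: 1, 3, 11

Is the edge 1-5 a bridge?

Removing 1-5 leaves no path between 1 and 5: the component count goes from 2 to 3. So it is a bridge.

Yes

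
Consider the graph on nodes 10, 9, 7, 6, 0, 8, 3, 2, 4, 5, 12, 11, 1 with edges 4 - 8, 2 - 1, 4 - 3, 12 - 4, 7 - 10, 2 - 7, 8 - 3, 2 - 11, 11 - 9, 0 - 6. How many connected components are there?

4

5 is isolated — a component by itself.
Starting from 0 we can reach 0, 6. That is one component of size 2.
Starting from 3 we can reach 3, 4, 8, 12. That is one component of size 4.
Starting from 1 we can reach 1, 2, 7, 9, 10, 11. That is one component of size 6.
Total: 4 components.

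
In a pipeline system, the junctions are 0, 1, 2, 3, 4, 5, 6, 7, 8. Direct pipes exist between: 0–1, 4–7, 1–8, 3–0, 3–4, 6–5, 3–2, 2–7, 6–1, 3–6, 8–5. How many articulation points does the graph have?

1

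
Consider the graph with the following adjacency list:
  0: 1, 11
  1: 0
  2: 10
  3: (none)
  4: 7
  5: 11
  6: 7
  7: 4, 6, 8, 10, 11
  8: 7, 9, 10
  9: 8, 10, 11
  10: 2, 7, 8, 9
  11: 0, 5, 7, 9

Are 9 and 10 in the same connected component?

Yes

From 9 we can reach 0, 1, 2, 4, 5, 6, 7, 8, 9, 10, 11, which includes 10.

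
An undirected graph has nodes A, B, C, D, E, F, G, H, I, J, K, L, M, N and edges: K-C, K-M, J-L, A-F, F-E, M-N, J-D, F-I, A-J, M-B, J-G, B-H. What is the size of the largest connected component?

Starting from B we can reach B, C, H, K, M, N. That is one component of size 6.
Starting from A we can reach A, D, E, F, G, I, J, L. That is one component of size 8.
The largest has 8 vertices.

8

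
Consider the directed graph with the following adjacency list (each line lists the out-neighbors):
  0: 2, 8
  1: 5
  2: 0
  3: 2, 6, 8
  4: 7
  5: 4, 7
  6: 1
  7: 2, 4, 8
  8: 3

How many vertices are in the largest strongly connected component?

9

{0, 1, 2, 3, 4, 5, 6, 7, 8} are all mutually reachable — one SCC of size 9.
The largest has 9 vertices.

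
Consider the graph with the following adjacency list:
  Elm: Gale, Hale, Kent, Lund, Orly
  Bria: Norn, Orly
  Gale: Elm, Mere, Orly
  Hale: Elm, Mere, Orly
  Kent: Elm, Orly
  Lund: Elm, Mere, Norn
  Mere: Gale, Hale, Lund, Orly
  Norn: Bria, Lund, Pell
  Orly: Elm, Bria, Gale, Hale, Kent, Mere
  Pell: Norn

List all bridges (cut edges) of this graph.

The edges on the cycle Elm-Orly-Kent-Elm are not bridges since each lies on that cycle.
But removing Pell-Norn disconnects Pell from Norn — this is a bridge.

Norn-Pell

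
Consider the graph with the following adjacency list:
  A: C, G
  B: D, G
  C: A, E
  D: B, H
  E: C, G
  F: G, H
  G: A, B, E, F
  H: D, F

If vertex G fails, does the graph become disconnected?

Yes

Deleting G raises the number of components from 1 to 2, so G is a cut vertex.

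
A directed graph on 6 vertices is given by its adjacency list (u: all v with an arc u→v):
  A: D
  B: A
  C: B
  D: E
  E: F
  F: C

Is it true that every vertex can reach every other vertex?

Yes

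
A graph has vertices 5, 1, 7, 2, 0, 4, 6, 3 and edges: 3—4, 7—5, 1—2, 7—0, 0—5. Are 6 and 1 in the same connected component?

The component containing 6 is {6}, and 1 is not in it.

No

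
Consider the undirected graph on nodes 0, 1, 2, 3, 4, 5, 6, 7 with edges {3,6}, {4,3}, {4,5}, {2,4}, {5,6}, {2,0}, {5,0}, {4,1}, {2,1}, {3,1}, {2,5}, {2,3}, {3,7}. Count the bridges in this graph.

The edges on the cycle 2-4-3-6-5-2 are not bridges since each lies on that cycle.
But removing 3—7 disconnects 3 from 7 — this is a bridge.

1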